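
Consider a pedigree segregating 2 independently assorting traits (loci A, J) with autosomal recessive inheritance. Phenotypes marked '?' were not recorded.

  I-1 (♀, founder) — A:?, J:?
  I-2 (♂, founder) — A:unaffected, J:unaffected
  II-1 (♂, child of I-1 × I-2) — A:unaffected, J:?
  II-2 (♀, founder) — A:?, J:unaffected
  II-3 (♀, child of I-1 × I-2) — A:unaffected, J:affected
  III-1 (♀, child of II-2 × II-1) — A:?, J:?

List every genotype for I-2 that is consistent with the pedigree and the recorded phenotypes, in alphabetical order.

A/I-1 ? ·: AA|Aa|aa
A/I-2 un ·: AA|Aa
A/II-1 un I-1×I-2: AA|Aa
A/II-2 ? ·: AA|Aa|aa
A/II-3 un I-1×I-2: AA|Aa
A/III-1 ? II-2×II-1: AA|Aa|aa
⇒ A over [I-1,I-2,II-1,II-2,II-3,III-1]: 84 consistent
J/I-1 ? ·: Jj|jj
J/I-2 un ·: Jj
J/II-1 ? I-1×I-2: JJ|Jj|jj
J/II-2 un ·: JJ|Jj
J/II-3 aff I-1×I-2: jj
J/III-1 ? II-2×II-1: JJ|Jj|jj
⇒ J over [I-1,I-2,II-1,II-2,II-3,III-1]: 19 consistent

I-2 ∈ {AA Jj, Aa Jj}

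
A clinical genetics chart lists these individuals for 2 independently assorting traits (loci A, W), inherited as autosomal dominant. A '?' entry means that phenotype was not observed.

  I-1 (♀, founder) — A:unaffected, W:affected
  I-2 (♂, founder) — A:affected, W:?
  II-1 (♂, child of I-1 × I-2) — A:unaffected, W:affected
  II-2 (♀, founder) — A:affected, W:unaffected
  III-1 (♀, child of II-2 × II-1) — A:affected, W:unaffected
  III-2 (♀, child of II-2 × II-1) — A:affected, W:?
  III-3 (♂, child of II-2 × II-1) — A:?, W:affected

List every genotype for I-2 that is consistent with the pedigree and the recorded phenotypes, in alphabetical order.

A/I-1 un ·: aa
A/I-2 aff ·: Aa
A/II-1 un I-1×I-2: aa
A/II-2 aff ·: Aa|AA
A/III-1 aff II-2×II-1: Aa
A/III-2 aff II-2×II-1: Aa
A/III-3 ? II-2×II-1: aa|Aa
⇒ A over [I-1,I-2,II-1,II-2,III-1,III-2,III-3]: 3 consistent
W/I-1 aff ·: Ww|WW
W/I-2 ? ·: ww|Ww|WW
W/II-1 aff I-1×I-2: Ww
W/II-2 un ·: ww
W/III-1 un II-2×II-1: ww
W/III-2 ? II-2×II-1: ww|Ww
W/III-3 aff II-2×II-1: Ww
⇒ W over [I-1,I-2,II-1,II-2,III-1,III-2,III-3]: 10 consistent

I-2 ∈ {Aa WW, Aa Ww, Aa ww}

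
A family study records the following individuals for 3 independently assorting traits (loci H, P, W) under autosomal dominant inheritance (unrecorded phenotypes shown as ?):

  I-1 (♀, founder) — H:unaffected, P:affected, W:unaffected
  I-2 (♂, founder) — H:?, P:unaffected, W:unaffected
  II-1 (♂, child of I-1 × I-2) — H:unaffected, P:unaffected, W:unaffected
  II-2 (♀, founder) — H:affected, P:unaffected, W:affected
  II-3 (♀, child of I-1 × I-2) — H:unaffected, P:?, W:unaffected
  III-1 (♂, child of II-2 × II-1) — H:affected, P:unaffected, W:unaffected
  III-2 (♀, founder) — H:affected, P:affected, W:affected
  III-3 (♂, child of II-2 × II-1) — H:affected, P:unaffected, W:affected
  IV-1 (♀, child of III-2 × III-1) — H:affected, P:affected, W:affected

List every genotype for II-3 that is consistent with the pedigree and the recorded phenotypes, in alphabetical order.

II-3 ∈ {hh Pp ww, hh pp ww}

H/I-1 un ·: hh
H/I-2 ? ·: hh|Hh
H/II-1 un I-1×I-2: hh
H/II-2 aff ·: Hh|HH
H/II-3 un I-1×I-2: hh
H/III-1 aff II-2×II-1: Hh
H/III-2 aff ·: Hh|HH
H/III-3 aff II-2×II-1: Hh
H/IV-1 aff III-2×III-1: Hh|HH
⇒ H over [I-1,I-2,II-1,II-2,II-3,III-1,III-2,III-3,IV-1]: 16 consistent
P/I-1 aff ·: Pp
P/I-2 un ·: pp
P/II-1 un I-1×I-2: pp
P/II-2 un ·: pp
P/II-3 ? I-1×I-2: pp|Pp
P/III-1 un II-2×II-1: pp
P/III-2 aff ·: Pp|PP
P/III-3 un II-2×II-1: pp
P/IV-1 aff III-2×III-1: Pp
⇒ P over [I-1,I-2,II-1,II-2,II-3,III-1,III-2,III-3,IV-1]: 4 consistent
W/I-1 un ·: ww
W/I-2 un ·: ww
W/II-1 un I-1×I-2: ww
W/II-2 aff ·: Ww
W/II-3 un I-1×I-2: ww
W/III-1 un II-2×II-1: ww
W/III-2 aff ·: Ww|WW
W/III-3 aff II-2×II-1: Ww
W/IV-1 aff III-2×III-1: Ww
⇒ W over [I-1,I-2,II-1,II-2,II-3,III-1,III-2,III-3,IV-1]: 2 consistent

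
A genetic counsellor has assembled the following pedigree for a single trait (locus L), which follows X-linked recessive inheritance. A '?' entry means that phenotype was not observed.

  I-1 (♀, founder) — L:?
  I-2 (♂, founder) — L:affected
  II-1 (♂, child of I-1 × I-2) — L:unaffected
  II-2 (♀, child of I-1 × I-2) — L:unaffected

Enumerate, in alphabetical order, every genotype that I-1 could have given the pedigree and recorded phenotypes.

I-1 ∈ {X^LX^L, X^LX^l}

L/I-1 ? ·: X^LX^L|X^LX^l
L/I-2 aff ·: X^lY
L/II-1 un I-1×I-2: X^LY
L/II-2 un I-1×I-2: X^LX^l
⇒ L over [I-1,I-2,II-1,II-2]: 2 consistent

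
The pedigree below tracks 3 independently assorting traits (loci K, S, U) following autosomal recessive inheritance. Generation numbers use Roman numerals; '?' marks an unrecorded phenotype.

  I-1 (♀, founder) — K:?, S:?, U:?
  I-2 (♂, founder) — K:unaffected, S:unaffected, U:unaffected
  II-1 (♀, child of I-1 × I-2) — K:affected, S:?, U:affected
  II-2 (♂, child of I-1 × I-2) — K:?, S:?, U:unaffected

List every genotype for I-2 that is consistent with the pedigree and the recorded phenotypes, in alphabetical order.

K/I-1 ? ·: Kk|kk
K/I-2 un ·: Kk
K/II-1 aff I-1×I-2: kk
K/II-2 ? I-1×I-2: KK|Kk|kk
⇒ K over [I-1,I-2,II-1,II-2]: 5 consistent
S/I-1 ? ·: SS|Ss|ss
S/I-2 un ·: SS|Ss
S/II-1 ? I-1×I-2: SS|Ss|ss
S/II-2 ? I-1×I-2: SS|Ss|ss
⇒ S over [I-1,I-2,II-1,II-2]: 23 consistent
U/I-1 ? ·: Uu|uu
U/I-2 un ·: Uu
U/II-1 aff I-1×I-2: uu
U/II-2 un I-1×I-2: UU|Uu
⇒ U over [I-1,I-2,II-1,II-2]: 3 consistent

I-2 ∈ {Kk SS Uu, Kk Ss Uu}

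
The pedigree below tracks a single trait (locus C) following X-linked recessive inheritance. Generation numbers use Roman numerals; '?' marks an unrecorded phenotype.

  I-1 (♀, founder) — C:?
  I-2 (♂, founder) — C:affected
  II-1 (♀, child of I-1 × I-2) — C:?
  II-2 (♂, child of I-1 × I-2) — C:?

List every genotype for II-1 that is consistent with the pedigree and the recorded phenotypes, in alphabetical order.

C/I-1 ? ·: X^CX^C|X^CX^c|X^cX^c
C/I-2 aff ·: X^cY
C/II-1 ? I-1×I-2: X^CX^c|X^cX^c
C/II-2 ? I-1×I-2: X^CY|X^cY
⇒ C over [I-1,I-2,II-1,II-2]: 6 consistent

II-1 ∈ {X^CX^c, X^cX^c}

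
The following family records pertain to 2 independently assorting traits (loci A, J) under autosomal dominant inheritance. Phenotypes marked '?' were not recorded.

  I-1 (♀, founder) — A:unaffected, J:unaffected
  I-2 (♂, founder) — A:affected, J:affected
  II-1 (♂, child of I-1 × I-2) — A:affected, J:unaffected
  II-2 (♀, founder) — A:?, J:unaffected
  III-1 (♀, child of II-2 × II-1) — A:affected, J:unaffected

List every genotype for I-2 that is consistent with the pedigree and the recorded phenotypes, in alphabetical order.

I-2 ∈ {AA Jj, Aa Jj}

A/I-1 un ·: aa
A/I-2 aff ·: Aa|AA
A/II-1 aff I-1×I-2: Aa
A/II-2 ? ·: aa|Aa|AA
A/III-1 aff II-2×II-1: Aa|AA
⇒ A over [I-1,I-2,II-1,II-2,III-1]: 10 consistent
J/I-1 un ·: jj
J/I-2 aff ·: Jj
J/II-1 un I-1×I-2: jj
J/II-2 un ·: jj
J/III-1 un II-2×II-1: jj
⇒ J over [I-1,I-2,II-1,II-2,III-1]: 1 consistent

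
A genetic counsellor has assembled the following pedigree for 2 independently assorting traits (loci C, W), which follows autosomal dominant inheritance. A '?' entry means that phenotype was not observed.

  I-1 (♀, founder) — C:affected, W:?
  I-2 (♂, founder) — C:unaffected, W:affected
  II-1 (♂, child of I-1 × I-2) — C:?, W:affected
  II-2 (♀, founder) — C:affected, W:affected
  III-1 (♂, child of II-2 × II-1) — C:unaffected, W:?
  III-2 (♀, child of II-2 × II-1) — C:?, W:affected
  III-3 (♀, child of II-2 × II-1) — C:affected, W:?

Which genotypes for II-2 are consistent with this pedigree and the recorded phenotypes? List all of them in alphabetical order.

II-2 ∈ {Cc WW, Cc Ww}

C/I-1 aff ·: Cc|CC
C/I-2 un ·: cc
C/II-1 ? I-1×I-2: cc|Cc
C/II-2 aff ·: Cc
C/III-1 un II-2×II-1: cc
C/III-2 ? II-2×II-1: cc|Cc|CC
C/III-3 aff II-2×II-1: Cc|CC
⇒ C over [I-1,I-2,II-1,II-2,III-1,III-2,III-3]: 14 consistent
W/I-1 ? ·: ww|Ww|WW
W/I-2 aff ·: Ww|WW
W/II-1 aff I-1×I-2: Ww|WW
W/II-2 aff ·: Ww|WW
W/III-1 ? II-2×II-1: ww|Ww|WW
W/III-2 aff II-2×II-1: Ww|WW
W/III-3 ? II-2×II-1: ww|Ww|WW
⇒ W over [I-1,I-2,II-1,II-2,III-1,III-2,III-3]: 166 consistent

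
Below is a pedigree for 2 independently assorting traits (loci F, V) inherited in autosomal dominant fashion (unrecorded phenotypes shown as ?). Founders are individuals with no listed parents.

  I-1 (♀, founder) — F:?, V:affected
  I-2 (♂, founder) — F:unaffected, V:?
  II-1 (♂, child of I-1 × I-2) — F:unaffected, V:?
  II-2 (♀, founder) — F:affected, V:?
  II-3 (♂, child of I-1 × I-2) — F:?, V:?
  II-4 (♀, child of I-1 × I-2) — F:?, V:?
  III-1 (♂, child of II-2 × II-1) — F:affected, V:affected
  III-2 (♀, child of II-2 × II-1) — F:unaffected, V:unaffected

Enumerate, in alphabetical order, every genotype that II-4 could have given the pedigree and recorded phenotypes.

F/I-1 ? ·: ff|Ff
F/I-2 un ·: ff
F/II-1 un I-1×I-2: ff
F/II-2 aff ·: Ff
F/II-3 ? I-1×I-2: ff|Ff
F/II-4 ? I-1×I-2: ff|Ff
F/III-1 aff II-2×II-1: Ff
F/III-2 un II-2×II-1: ff
⇒ F over [I-1,I-2,II-1,II-2,II-3,II-4,III-1,III-2]: 5 consistent
V/I-1 aff ·: Vv|VV
V/I-2 ? ·: vv|Vv|VV
V/II-1 ? I-1×I-2: vv|Vv
V/II-2 ? ·: vv|Vv
V/II-3 ? I-1×I-2: vv|Vv|VV
V/II-4 ? I-1×I-2: vv|Vv|VV
V/III-1 aff II-2×II-1: Vv|VV
V/III-2 un II-2×II-1: vv
⇒ V over [I-1,I-2,II-1,II-2,II-3,II-4,III-1,III-2]: 79 consistent

II-4 ∈ {Ff VV, Ff Vv, Ff vv, ff VV, ff Vv, ff vv}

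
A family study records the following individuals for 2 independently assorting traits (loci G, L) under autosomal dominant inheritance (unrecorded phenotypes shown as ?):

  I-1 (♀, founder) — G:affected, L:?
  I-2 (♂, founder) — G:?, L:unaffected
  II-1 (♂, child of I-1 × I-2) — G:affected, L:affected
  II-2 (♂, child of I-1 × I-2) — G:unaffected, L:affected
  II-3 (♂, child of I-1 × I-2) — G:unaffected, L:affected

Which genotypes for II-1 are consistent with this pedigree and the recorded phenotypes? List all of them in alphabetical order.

II-1 ∈ {GG Ll, Gg Ll}

G/I-1 aff ·: Gg
G/I-2 ? ·: gg|Gg
G/II-1 aff I-1×I-2: Gg|GG
G/II-2 un I-1×I-2: gg
G/II-3 un I-1×I-2: gg
⇒ G over [I-1,I-2,II-1,II-2,II-3]: 3 consistent
L/I-1 ? ·: Ll|LL
L/I-2 un ·: ll
L/II-1 aff I-1×I-2: Ll
L/II-2 aff I-1×I-2: Ll
L/II-3 aff I-1×I-2: Ll
⇒ L over [I-1,I-2,II-1,II-2,II-3]: 2 consistent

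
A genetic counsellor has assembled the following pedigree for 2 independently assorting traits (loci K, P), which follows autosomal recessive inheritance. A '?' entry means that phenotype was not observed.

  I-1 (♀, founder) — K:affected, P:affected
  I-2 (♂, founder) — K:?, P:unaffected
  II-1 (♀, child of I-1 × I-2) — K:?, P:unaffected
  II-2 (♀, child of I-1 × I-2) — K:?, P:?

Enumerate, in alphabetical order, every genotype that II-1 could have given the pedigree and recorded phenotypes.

K/I-1 aff ·: kk
K/I-2 ? ·: KK|Kk|kk
K/II-1 ? I-1×I-2: Kk|kk
K/II-2 ? I-1×I-2: Kk|kk
⇒ K over [I-1,I-2,II-1,II-2]: 6 consistent
P/I-1 aff ·: pp
P/I-2 un ·: PP|Pp
P/II-1 un I-1×I-2: Pp
P/II-2 ? I-1×I-2: Pp|pp
⇒ P over [I-1,I-2,II-1,II-2]: 3 consistent

II-1 ∈ {Kk Pp, kk Pp}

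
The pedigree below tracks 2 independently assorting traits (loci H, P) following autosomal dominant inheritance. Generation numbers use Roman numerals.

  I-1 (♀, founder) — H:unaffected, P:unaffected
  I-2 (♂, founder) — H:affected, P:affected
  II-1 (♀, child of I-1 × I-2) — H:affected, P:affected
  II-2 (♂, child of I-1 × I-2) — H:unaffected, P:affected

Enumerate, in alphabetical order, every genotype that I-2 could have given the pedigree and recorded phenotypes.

H/I-1 un ·: hh
H/I-2 aff ·: Hh
H/II-1 aff I-1×I-2: Hh
H/II-2 un I-1×I-2: hh
⇒ H over [I-1,I-2,II-1,II-2]: 1 consistent
P/I-1 un ·: pp
P/I-2 aff ·: Pp|PP
P/II-1 aff I-1×I-2: Pp
P/II-2 aff I-1×I-2: Pp
⇒ P over [I-1,I-2,II-1,II-2]: 2 consistent

I-2 ∈ {Hh PP, Hh Pp}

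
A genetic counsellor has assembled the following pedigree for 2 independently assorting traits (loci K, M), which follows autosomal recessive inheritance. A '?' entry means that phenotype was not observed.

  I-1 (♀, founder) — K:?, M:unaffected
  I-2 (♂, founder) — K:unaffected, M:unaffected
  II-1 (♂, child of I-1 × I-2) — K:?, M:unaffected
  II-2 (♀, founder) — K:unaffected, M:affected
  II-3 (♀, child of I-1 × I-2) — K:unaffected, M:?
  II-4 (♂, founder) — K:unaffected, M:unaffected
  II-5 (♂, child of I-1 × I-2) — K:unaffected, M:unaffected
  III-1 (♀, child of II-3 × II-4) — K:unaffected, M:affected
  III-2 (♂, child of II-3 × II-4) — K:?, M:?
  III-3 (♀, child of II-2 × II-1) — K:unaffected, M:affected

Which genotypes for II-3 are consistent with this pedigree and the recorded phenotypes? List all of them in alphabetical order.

II-3 ∈ {KK Mm, KK mm, Kk Mm, Kk mm}

K/I-1 ? ·: KK|Kk|kk
K/I-2 un ·: KK|Kk
K/II-1 ? I-1×I-2: KK|Kk|kk
K/II-2 un ·: KK|Kk
K/II-3 un I-1×I-2: KK|Kk
K/II-4 un ·: KK|Kk
K/II-5 un I-1×I-2: KK|Kk
K/III-1 un II-3×II-4: KK|Kk
K/III-2 ? II-3×II-4: KK|Kk|kk
K/III-3 un II-2×II-1: KK|Kk
⇒ K over [I-1,I-2,II-1,II-2,II-3,II-4,II-5,III-1,III-2,III-3]: 805 consistent
M/I-1 un ·: MM|Mm
M/I-2 un ·: MM|Mm
M/II-1 un I-1×I-2: Mm
M/II-2 aff ·: mm
M/II-3 ? I-1×I-2: Mm|mm
M/II-4 un ·: Mm
M/II-5 un I-1×I-2: MM|Mm
M/III-1 aff II-3×II-4: mm
M/III-2 ? II-3×II-4: MM|Mm|mm
M/III-3 aff II-2×II-1: mm
⇒ M over [I-1,I-2,II-1,II-2,II-3,II-4,II-5,III-1,III-2,III-3]: 22 consistent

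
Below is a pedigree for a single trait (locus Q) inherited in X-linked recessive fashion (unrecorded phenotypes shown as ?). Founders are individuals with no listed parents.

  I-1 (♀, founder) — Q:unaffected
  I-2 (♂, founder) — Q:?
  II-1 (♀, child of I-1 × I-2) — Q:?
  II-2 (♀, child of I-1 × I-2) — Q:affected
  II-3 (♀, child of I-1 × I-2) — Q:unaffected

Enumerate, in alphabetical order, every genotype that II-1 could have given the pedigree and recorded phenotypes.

Q/I-1 un ·: X^QX^q
Q/I-2 ? ·: X^qY
Q/II-1 ? I-1×I-2: X^QX^q|X^qX^q
Q/II-2 aff I-1×I-2: X^qX^q
Q/II-3 un I-1×I-2: X^QX^q
⇒ Q over [I-1,I-2,II-1,II-2,II-3]: 2 consistent

II-1 ∈ {X^QX^q, X^qX^q}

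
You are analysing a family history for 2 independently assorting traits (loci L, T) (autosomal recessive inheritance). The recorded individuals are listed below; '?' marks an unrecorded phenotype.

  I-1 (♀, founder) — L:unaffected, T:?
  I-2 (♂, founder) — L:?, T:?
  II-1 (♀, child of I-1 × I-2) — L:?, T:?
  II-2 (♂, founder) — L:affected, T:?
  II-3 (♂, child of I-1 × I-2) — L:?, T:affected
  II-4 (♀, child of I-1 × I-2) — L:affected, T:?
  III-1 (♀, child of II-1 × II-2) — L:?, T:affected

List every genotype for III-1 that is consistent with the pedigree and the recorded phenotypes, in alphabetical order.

III-1 ∈ {Ll tt, ll tt}

L/I-1 un ·: Ll
L/I-2 ? ·: Ll|ll
L/II-1 ? I-1×I-2: LL|Ll|ll
L/II-2 aff ·: ll
L/II-3 ? I-1×I-2: LL|Ll|ll
L/II-4 aff I-1×I-2: ll
L/III-1 ? II-1×II-2: Ll|ll
⇒ L over [I-1,I-2,II-1,II-2,II-3,II-4,III-1]: 18 consistent
T/I-1 ? ·: Tt|tt
T/I-2 ? ·: Tt|tt
T/II-1 ? I-1×I-2: Tt|tt
T/II-2 ? ·: Tt|tt
T/II-3 aff I-1×I-2: tt
T/II-4 ? I-1×I-2: TT|Tt|tt
T/III-1 aff II-1×II-2: tt
⇒ T over [I-1,I-2,II-1,II-2,II-3,II-4,III-1]: 30 consistent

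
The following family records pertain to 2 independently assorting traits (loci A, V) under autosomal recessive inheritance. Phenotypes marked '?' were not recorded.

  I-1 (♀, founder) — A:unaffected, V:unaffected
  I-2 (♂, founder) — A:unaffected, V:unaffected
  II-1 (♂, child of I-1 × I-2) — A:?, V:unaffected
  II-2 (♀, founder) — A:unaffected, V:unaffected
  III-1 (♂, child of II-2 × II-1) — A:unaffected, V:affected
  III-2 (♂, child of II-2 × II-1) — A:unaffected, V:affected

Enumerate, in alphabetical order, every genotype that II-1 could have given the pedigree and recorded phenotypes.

A/I-1 un ·: AA|Aa
A/I-2 un ·: AA|Aa
A/II-1 ? I-1×I-2: AA|Aa|aa
A/II-2 un ·: AA|Aa
A/III-1 un II-2×II-1: AA|Aa
A/III-2 un II-2×II-1: AA|Aa
⇒ A over [I-1,I-2,II-1,II-2,III-1,III-2]: 46 consistent
V/I-1 un ·: VV|Vv
V/I-2 un ·: VV|Vv
V/II-1 un I-1×I-2: Vv
V/II-2 un ·: Vv
V/III-1 aff II-2×II-1: vv
V/III-2 aff II-2×II-1: vv
⇒ V over [I-1,I-2,II-1,II-2,III-1,III-2]: 3 consistent

II-1 ∈ {AA Vv, Aa Vv, aa Vv}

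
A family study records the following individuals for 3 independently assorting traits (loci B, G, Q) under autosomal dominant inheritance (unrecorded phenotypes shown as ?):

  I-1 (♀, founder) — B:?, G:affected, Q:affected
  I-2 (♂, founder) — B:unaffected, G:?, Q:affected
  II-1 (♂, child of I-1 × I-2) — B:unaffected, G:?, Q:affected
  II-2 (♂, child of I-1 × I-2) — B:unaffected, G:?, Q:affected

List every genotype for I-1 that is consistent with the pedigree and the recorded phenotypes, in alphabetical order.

B/I-1 ? ·: bb|Bb
B/I-2 un ·: bb
B/II-1 un I-1×I-2: bb
B/II-2 un I-1×I-2: bb
⇒ B over [I-1,I-2,II-1,II-2]: 2 consistent
G/I-1 aff ·: Gg|GG
G/I-2 ? ·: gg|Gg|GG
G/II-1 ? I-1×I-2: gg|Gg|GG
G/II-2 ? I-1×I-2: gg|Gg|GG
⇒ G over [I-1,I-2,II-1,II-2]: 23 consistent
Q/I-1 aff ·: Qq|QQ
Q/I-2 aff ·: Qq|QQ
Q/II-1 aff I-1×I-2: Qq|QQ
Q/II-2 aff I-1×I-2: Qq|QQ
⇒ Q over [I-1,I-2,II-1,II-2]: 13 consistent

I-1 ∈ {Bb GG QQ, Bb GG Qq, Bb Gg QQ, Bb Gg Qq, bb GG QQ, bb GG Qq, bb Gg QQ, bb Gg Qq}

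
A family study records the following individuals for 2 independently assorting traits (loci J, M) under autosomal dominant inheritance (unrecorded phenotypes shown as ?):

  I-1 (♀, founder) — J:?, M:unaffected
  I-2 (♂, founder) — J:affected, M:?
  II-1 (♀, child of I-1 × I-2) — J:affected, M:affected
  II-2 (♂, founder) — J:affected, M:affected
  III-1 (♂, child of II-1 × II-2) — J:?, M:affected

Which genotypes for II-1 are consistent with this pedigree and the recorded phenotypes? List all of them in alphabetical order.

J/I-1 ? ·: jj|Jj|JJ
J/I-2 aff ·: Jj|JJ
J/II-1 aff I-1×I-2: Jj|JJ
J/II-2 aff ·: Jj|JJ
J/III-1 ? II-1×II-2: jj|Jj|JJ
⇒ J over [I-1,I-2,II-1,II-2,III-1]: 37 consistent
M/I-1 un ·: mm
M/I-2 ? ·: Mm|MM
M/II-1 aff I-1×I-2: Mm
M/II-2 aff ·: Mm|MM
M/III-1 aff II-1×II-2: Mm|MM
⇒ M over [I-1,I-2,II-1,II-2,III-1]: 8 consistent

II-1 ∈ {JJ Mm, Jj Mm}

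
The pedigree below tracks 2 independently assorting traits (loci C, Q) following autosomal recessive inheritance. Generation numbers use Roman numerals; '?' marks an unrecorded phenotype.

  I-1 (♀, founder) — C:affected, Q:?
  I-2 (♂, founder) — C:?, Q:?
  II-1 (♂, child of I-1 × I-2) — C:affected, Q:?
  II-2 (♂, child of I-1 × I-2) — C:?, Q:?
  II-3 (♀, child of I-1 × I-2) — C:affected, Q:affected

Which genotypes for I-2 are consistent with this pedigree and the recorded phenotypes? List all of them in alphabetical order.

C/I-1 aff ·: cc
C/I-2 ? ·: Cc|cc
C/II-1 aff I-1×I-2: cc
C/II-2 ? I-1×I-2: Cc|cc
C/II-3 aff I-1×I-2: cc
⇒ C over [I-1,I-2,II-1,II-2,II-3]: 3 consistent
Q/I-1 ? ·: Qq|qq
Q/I-2 ? ·: Qq|qq
Q/II-1 ? I-1×I-2: QQ|Qq|qq
Q/II-2 ? I-1×I-2: QQ|Qq|qq
Q/II-3 aff I-1×I-2: qq
⇒ Q over [I-1,I-2,II-1,II-2,II-3]: 18 consistent

I-2 ∈ {Cc Qq, Cc qq, cc Qq, cc qq}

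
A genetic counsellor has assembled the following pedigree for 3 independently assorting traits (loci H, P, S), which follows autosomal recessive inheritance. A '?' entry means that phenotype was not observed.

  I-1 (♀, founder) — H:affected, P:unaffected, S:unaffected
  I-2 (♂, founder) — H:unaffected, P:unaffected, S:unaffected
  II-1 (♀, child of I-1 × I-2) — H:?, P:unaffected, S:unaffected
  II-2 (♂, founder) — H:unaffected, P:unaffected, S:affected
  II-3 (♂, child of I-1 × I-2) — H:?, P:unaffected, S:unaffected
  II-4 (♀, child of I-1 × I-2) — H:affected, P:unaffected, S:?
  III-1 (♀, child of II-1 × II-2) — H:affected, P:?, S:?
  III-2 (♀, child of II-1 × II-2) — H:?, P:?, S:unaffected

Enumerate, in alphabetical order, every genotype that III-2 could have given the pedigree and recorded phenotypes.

H/I-1 aff ·: hh
H/I-2 un ·: Hh
H/II-1 ? I-1×I-2: Hh|hh
H/II-2 un ·: Hh
H/II-3 ? I-1×I-2: Hh|hh
H/II-4 aff I-1×I-2: hh
H/III-1 aff II-1×II-2: hh
H/III-2 ? II-1×II-2: HH|Hh|hh
⇒ H over [I-1,I-2,II-1,II-2,II-3,II-4,III-1,III-2]: 10 consistent
P/I-1 un ·: PP|Pp
P/I-2 un ·: PP|Pp
P/II-1 un I-1×I-2: PP|Pp
P/II-2 un ·: PP|Pp
P/II-3 un I-1×I-2: PP|Pp
P/II-4 un I-1×I-2: PP|Pp
P/III-1 ? II-1×II-2: PP|Pp|pp
P/III-2 ? II-1×II-2: PP|Pp|pp
⇒ P over [I-1,I-2,II-1,II-2,II-3,II-4,III-1,III-2]: 221 consistent
S/I-1 un ·: SS|Ss
S/I-2 un ·: SS|Ss
S/II-1 un I-1×I-2: SS|Ss
S/II-2 aff ·: ss
S/II-3 un I-1×I-2: SS|Ss
S/II-4 ? I-1×I-2: SS|Ss|ss
S/III-1 ? II-1×II-2: Ss|ss
S/III-2 un II-1×II-2: Ss
⇒ S over [I-1,I-2,II-1,II-2,II-3,II-4,III-1,III-2]: 43 consistent

III-2 ∈ {HH PP Ss, HH Pp Ss, HH pp Ss, Hh PP Ss, Hh Pp Ss, Hh pp Ss, hh PP Ss, hh Pp Ss, hh pp Ss}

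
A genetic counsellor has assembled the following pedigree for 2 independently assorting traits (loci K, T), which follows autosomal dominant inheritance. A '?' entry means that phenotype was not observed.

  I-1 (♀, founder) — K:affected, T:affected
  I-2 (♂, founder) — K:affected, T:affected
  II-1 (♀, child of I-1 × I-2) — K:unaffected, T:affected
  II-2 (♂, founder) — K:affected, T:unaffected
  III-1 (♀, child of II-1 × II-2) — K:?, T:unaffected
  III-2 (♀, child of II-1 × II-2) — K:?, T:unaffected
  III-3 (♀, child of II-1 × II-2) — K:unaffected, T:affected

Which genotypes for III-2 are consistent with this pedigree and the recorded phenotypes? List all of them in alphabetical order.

K/I-1 aff ·: Kk
K/I-2 aff ·: Kk
K/II-1 un I-1×I-2: kk
K/II-2 aff ·: Kk
K/III-1 ? II-1×II-2: kk|Kk
K/III-2 ? II-1×II-2: kk|Kk
K/III-3 un II-1×II-2: kk
⇒ K over [I-1,I-2,II-1,II-2,III-1,III-2,III-3]: 4 consistent
T/I-1 aff ·: Tt|TT
T/I-2 aff ·: Tt|TT
T/II-1 aff I-1×I-2: Tt
T/II-2 un ·: tt
T/III-1 un II-1×II-2: tt
T/III-2 un II-1×II-2: tt
T/III-3 aff II-1×II-2: Tt
⇒ T over [I-1,I-2,II-1,II-2,III-1,III-2,III-3]: 3 consistent

III-2 ∈ {Kk tt, kk tt}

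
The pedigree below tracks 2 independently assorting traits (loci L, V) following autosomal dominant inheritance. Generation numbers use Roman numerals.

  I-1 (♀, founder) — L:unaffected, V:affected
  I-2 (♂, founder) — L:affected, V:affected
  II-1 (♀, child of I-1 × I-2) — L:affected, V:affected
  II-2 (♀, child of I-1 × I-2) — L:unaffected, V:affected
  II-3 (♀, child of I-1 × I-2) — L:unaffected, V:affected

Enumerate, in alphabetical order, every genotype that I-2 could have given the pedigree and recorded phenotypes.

L/I-1 un ·: ll
L/I-2 aff ·: Ll
L/II-1 aff I-1×I-2: Ll
L/II-2 un I-1×I-2: ll
L/II-3 un I-1×I-2: ll
⇒ L over [I-1,I-2,II-1,II-2,II-3]: 1 consistent
V/I-1 aff ·: Vv|VV
V/I-2 aff ·: Vv|VV
V/II-1 aff I-1×I-2: Vv|VV
V/II-2 aff I-1×I-2: Vv|VV
V/II-3 aff I-1×I-2: Vv|VV
⇒ V over [I-1,I-2,II-1,II-2,II-3]: 25 consistent

I-2 ∈ {Ll VV, Ll Vv}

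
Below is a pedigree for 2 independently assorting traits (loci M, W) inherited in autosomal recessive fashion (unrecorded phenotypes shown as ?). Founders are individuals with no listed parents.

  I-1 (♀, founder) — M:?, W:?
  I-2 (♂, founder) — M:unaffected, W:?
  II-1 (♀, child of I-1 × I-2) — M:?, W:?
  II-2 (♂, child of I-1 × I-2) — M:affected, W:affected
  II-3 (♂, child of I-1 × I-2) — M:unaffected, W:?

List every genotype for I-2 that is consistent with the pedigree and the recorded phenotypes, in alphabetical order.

I-2 ∈ {Mm Ww, Mm ww}

M/I-1 ? ·: Mm|mm
M/I-2 un ·: Mm
M/II-1 ? I-1×I-2: MM|Mm|mm
M/II-2 aff I-1×I-2: mm
M/II-3 un I-1×I-2: MM|Mm
⇒ M over [I-1,I-2,II-1,II-2,II-3]: 8 consistent
W/I-1 ? ·: Ww|ww
W/I-2 ? ·: Ww|ww
W/II-1 ? I-1×I-2: WW|Ww|ww
W/II-2 aff I-1×I-2: ww
W/II-3 ? I-1×I-2: WW|Ww|ww
⇒ W over [I-1,I-2,II-1,II-2,II-3]: 18 consistent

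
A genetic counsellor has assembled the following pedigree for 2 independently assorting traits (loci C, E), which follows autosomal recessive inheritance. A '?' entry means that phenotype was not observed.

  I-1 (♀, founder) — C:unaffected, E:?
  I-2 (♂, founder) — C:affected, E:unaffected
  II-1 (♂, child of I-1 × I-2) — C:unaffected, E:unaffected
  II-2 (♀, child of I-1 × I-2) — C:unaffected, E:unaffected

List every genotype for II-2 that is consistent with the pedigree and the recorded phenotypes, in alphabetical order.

C/I-1 un ·: CC|Cc
C/I-2 aff ·: cc
C/II-1 un I-1×I-2: Cc
C/II-2 un I-1×I-2: Cc
⇒ C over [I-1,I-2,II-1,II-2]: 2 consistent
E/I-1 ? ·: EE|Ee|ee
E/I-2 un ·: EE|Ee
E/II-1 un I-1×I-2: EE|Ee
E/II-2 un I-1×I-2: EE|Ee
⇒ E over [I-1,I-2,II-1,II-2]: 15 consistent

II-2 ∈ {Cc EE, Cc Ee}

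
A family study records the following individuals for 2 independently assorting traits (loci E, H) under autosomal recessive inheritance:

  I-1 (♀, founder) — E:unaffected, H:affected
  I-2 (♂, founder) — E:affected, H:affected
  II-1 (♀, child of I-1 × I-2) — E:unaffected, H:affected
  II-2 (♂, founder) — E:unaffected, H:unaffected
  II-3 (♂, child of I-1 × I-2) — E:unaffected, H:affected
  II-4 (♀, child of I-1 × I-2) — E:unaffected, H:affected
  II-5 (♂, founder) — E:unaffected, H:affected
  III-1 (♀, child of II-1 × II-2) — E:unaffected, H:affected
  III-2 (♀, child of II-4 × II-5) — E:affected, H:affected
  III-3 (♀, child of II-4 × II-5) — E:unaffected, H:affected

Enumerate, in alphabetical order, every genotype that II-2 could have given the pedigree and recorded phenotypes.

II-2 ∈ {EE Hh, Ee Hh}

E/I-1 un ·: EE|Ee
E/I-2 aff ·: ee
E/II-1 un I-1×I-2: Ee
E/II-2 un ·: EE|Ee
E/II-3 un I-1×I-2: Ee
E/II-4 un I-1×I-2: Ee
E/II-5 un ·: Ee
E/III-1 un II-1×II-2: EE|Ee
E/III-2 aff II-4×II-5: ee
E/III-3 un II-4×II-5: EE|Ee
⇒ E over [I-1,I-2,II-1,II-2,II-3,II-4,II-5,III-1,III-2,III-3]: 16 consistent
H/I-1 aff ·: hh
H/I-2 aff ·: hh
H/II-1 aff I-1×I-2: hh
H/II-2 un ·: Hh
H/II-3 aff I-1×I-2: hh
H/II-4 aff I-1×I-2: hh
H/II-5 aff ·: hh
H/III-1 aff II-1×II-2: hh
H/III-2 aff II-4×II-5: hh
H/III-3 aff II-4×II-5: hh
⇒ H over [I-1,I-2,II-1,II-2,II-3,II-4,II-5,III-1,III-2,III-3]: 1 consistent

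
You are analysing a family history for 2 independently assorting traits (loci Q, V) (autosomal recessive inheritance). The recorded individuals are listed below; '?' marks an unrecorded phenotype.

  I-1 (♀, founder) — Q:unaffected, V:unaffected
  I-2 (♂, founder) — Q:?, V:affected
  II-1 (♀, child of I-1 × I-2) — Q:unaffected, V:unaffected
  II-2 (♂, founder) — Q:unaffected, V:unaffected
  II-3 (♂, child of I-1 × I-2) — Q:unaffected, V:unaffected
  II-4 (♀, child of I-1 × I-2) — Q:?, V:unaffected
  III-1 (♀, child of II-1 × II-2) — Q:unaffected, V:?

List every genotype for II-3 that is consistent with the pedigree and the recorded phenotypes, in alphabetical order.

II-3 ∈ {QQ Vv, Qq Vv}

Q/I-1 un ·: QQ|Qq
Q/I-2 ? ·: QQ|Qq|qq
Q/II-1 un I-1×I-2: QQ|Qq
Q/II-2 un ·: QQ|Qq
Q/II-3 un I-1×I-2: QQ|Qq
Q/II-4 ? I-1×I-2: QQ|Qq|qq
Q/III-1 un II-1×II-2: QQ|Qq
⇒ Q over [I-1,I-2,II-1,II-2,II-3,II-4,III-1]: 113 consistent
V/I-1 un ·: VV|Vv
V/I-2 aff ·: vv
V/II-1 un I-1×I-2: Vv
V/II-2 un ·: VV|Vv
V/II-3 un I-1×I-2: Vv
V/II-4 un I-1×I-2: Vv
V/III-1 ? II-1×II-2: VV|Vv|vv
⇒ V over [I-1,I-2,II-1,II-2,II-3,II-4,III-1]: 10 consistent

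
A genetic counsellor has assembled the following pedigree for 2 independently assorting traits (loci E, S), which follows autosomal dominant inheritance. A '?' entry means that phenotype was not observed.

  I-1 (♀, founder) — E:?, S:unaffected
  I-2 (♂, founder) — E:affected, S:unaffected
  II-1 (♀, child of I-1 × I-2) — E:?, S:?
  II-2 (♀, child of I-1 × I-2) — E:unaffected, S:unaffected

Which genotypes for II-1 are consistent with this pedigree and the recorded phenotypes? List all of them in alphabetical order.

E/I-1 ? ·: ee|Ee
E/I-2 aff ·: Ee
E/II-1 ? I-1×I-2: ee|Ee|EE
E/II-2 un I-1×I-2: ee
⇒ E over [I-1,I-2,II-1,II-2]: 5 consistent
S/I-1 un ·: ss
S/I-2 un ·: ss
S/II-1 ? I-1×I-2: ss
S/II-2 un I-1×I-2: ss
⇒ S over [I-1,I-2,II-1,II-2]: 1 consistent

II-1 ∈ {EE ss, Ee ss, ee ss}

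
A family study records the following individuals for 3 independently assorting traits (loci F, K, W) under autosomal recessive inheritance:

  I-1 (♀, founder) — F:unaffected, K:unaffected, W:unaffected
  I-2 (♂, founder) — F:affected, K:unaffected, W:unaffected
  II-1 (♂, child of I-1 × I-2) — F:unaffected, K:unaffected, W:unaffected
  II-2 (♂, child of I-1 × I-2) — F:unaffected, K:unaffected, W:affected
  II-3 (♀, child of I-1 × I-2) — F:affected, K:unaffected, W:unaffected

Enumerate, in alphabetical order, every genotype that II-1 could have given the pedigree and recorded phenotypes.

II-1 ∈ {Ff KK WW, Ff KK Ww, Ff Kk WW, Ff Kk Ww}

F/I-1 un ·: Ff
F/I-2 aff ·: ff
F/II-1 un I-1×I-2: Ff
F/II-2 un I-1×I-2: Ff
F/II-3 aff I-1×I-2: ff
⇒ F over [I-1,I-2,II-1,II-2,II-3]: 1 consistent
K/I-1 un ·: KK|Kk
K/I-2 un ·: KK|Kk
K/II-1 un I-1×I-2: KK|Kk
K/II-2 un I-1×I-2: KK|Kk
K/II-3 un I-1×I-2: KK|Kk
⇒ K over [I-1,I-2,II-1,II-2,II-3]: 25 consistent
W/I-1 un ·: Ww
W/I-2 un ·: Ww
W/II-1 un I-1×I-2: WW|Ww
W/II-2 aff I-1×I-2: ww
W/II-3 un I-1×I-2: WW|Ww
⇒ W over [I-1,I-2,II-1,II-2,II-3]: 4 consistent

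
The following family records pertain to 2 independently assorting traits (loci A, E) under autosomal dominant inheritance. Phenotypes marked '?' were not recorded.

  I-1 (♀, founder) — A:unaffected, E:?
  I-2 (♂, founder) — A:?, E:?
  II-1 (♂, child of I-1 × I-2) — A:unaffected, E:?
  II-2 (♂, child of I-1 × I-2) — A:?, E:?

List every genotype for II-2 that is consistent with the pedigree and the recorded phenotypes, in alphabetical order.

A/I-1 un ·: aa
A/I-2 ? ·: aa|Aa
A/II-1 un I-1×I-2: aa
A/II-2 ? I-1×I-2: aa|Aa
⇒ A over [I-1,I-2,II-1,II-2]: 3 consistent
E/I-1 ? ·: ee|Ee|EE
E/I-2 ? ·: ee|Ee|EE
E/II-1 ? I-1×I-2: ee|Ee|EE
E/II-2 ? I-1×I-2: ee|Ee|EE
⇒ E over [I-1,I-2,II-1,II-2]: 29 consistent

II-2 ∈ {Aa EE, Aa Ee, Aa ee, aa EE, aa Ee, aa ee}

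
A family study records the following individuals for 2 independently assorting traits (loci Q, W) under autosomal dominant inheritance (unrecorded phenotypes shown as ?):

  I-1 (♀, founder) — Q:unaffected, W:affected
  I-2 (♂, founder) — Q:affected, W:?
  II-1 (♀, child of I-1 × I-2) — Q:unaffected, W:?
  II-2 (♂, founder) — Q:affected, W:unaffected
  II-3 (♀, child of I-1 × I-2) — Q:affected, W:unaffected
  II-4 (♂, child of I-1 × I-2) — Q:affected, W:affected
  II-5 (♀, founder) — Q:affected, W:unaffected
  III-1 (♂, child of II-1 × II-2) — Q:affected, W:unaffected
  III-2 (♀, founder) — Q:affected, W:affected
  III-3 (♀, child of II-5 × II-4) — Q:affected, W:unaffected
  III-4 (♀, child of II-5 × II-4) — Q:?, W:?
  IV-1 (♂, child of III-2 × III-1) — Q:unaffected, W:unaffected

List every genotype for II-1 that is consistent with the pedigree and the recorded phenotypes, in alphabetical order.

Q/I-1 un ·: qq
Q/I-2 aff ·: Qq
Q/II-1 un I-1×I-2: qq
Q/II-2 aff ·: Qq|QQ
Q/II-3 aff I-1×I-2: Qq
Q/II-4 aff I-1×I-2: Qq
Q/II-5 aff ·: Qq|QQ
Q/III-1 aff II-1×II-2: Qq
Q/III-2 aff ·: Qq
Q/III-3 aff II-5×II-4: Qq|QQ
Q/III-4 ? II-5×II-4: qq|Qq|QQ
Q/IV-1 un III-2×III-1: qq
⇒ Q over [I-1,I-2,II-1,II-2,II-3,II-4,II-5,III-1,III-2,III-3,III-4,IV-1]: 20 consistent
W/I-1 aff ·: Ww
W/I-2 ? ·: ww|Ww
W/II-1 ? I-1×I-2: ww|Ww
W/II-2 un ·: ww
W/II-3 un I-1×I-2: ww
W/II-4 aff I-1×I-2: Ww
W/II-5 un ·: ww
W/III-1 un II-1×II-2: ww
W/III-2 aff ·: Ww
W/III-3 un II-5×II-4: ww
W/III-4 ? II-5×II-4: ww|Ww
W/IV-1 un III-2×III-1: ww
⇒ W over [I-1,I-2,II-1,II-2,II-3,II-4,II-5,III-1,III-2,III-3,III-4,IV-1]: 8 consistent

II-1 ∈ {qq Ww, qq ww}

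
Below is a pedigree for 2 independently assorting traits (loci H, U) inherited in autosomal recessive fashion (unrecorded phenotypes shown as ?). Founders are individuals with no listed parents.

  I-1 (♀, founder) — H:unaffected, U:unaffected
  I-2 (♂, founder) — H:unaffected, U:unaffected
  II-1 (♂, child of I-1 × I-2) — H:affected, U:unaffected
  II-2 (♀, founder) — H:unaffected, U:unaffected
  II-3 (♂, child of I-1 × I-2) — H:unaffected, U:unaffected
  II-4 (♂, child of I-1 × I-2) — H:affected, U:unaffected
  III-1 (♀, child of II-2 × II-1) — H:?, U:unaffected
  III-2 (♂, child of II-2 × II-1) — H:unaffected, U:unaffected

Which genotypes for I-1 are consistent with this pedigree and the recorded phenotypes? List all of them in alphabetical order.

H/I-1 un ·: Hh
H/I-2 un ·: Hh
H/II-1 aff I-1×I-2: hh
H/II-2 un ·: HH|Hh
H/II-3 un I-1×I-2: HH|Hh
H/II-4 aff I-1×I-2: hh
H/III-1 ? II-2×II-1: Hh|hh
H/III-2 un II-2×II-1: Hh
⇒ H over [I-1,I-2,II-1,II-2,II-3,II-4,III-1,III-2]: 6 consistent
U/I-1 un ·: UU|Uu
U/I-2 un ·: UU|Uu
U/II-1 un I-1×I-2: UU|Uu
U/II-2 un ·: UU|Uu
U/II-3 un I-1×I-2: UU|Uu
U/II-4 un I-1×I-2: UU|Uu
U/III-1 un II-2×II-1: UU|Uu
U/III-2 un II-2×II-1: UU|Uu
⇒ U over [I-1,I-2,II-1,II-2,II-3,II-4,III-1,III-2]: 161 consistent

I-1 ∈ {Hh UU, Hh Uu}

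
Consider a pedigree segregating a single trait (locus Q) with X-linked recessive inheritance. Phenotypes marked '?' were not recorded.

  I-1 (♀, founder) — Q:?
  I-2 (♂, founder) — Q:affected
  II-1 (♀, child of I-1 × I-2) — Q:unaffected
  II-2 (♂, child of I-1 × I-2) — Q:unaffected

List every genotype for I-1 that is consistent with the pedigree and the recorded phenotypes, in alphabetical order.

I-1 ∈ {X^QX^Q, X^QX^q}

Q/I-1 ? ·: X^QX^Q|X^QX^q
Q/I-2 aff ·: X^qY
Q/II-1 un I-1×I-2: X^QX^q
Q/II-2 un I-1×I-2: X^QY
⇒ Q over [I-1,I-2,II-1,II-2]: 2 consistent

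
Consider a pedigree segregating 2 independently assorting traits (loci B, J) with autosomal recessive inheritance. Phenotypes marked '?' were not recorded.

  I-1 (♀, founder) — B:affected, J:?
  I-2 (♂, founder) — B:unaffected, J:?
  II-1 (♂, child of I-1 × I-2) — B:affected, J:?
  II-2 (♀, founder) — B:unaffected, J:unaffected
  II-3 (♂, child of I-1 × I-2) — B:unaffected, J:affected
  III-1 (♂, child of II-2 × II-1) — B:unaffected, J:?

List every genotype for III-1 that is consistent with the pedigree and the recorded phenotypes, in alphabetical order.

III-1 ∈ {Bb JJ, Bb Jj, Bb jj}

B/I-1 aff ·: bb
B/I-2 un ·: Bb
B/II-1 aff I-1×I-2: bb
B/II-2 un ·: BB|Bb
B/II-3 un I-1×I-2: Bb
B/III-1 un II-2×II-1: Bb
⇒ B over [I-1,I-2,II-1,II-2,II-3,III-1]: 2 consistent
J/I-1 ? ·: Jj|jj
J/I-2 ? ·: Jj|jj
J/II-1 ? I-1×I-2: JJ|Jj|jj
J/II-2 un ·: JJ|Jj
J/II-3 aff I-1×I-2: jj
J/III-1 ? II-2×II-1: JJ|Jj|jj
⇒ J over [I-1,I-2,II-1,II-2,II-3,III-1]: 30 consistent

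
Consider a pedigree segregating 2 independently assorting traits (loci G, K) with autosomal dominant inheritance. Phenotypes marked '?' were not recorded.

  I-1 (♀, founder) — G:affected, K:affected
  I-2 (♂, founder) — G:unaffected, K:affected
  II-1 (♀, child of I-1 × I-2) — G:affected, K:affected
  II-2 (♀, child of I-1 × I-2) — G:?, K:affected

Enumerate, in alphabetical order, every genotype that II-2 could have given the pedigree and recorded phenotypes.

G/I-1 aff ·: Gg|GG
G/I-2 un ·: gg
G/II-1 aff I-1×I-2: Gg
G/II-2 ? I-1×I-2: gg|Gg
⇒ G over [I-1,I-2,II-1,II-2]: 3 consistent
K/I-1 aff ·: Kk|KK
K/I-2 aff ·: Kk|KK
K/II-1 aff I-1×I-2: Kk|KK
K/II-2 aff I-1×I-2: Kk|KK
⇒ K over [I-1,I-2,II-1,II-2]: 13 consistent

II-2 ∈ {Gg KK, Gg Kk, gg KK, gg Kk}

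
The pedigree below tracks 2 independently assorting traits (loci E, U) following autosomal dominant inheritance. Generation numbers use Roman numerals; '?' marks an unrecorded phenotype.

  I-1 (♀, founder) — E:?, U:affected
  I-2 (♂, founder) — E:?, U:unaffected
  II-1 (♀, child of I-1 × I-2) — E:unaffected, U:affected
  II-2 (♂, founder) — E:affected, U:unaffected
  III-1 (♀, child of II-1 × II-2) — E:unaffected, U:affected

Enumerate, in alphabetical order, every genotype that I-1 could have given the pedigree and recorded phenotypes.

I-1 ∈ {Ee UU, Ee Uu, ee UU, ee Uu}

E/I-1 ? ·: ee|Ee
E/I-2 ? ·: ee|Ee
E/II-1 un I-1×I-2: ee
E/II-2 aff ·: Ee
E/III-1 un II-1×II-2: ee
⇒ E over [I-1,I-2,II-1,II-2,III-1]: 4 consistent
U/I-1 aff ·: Uu|UU
U/I-2 un ·: uu
U/II-1 aff I-1×I-2: Uu
U/II-2 un ·: uu
U/III-1 aff II-1×II-2: Uu
⇒ U over [I-1,I-2,II-1,II-2,III-1]: 2 consistent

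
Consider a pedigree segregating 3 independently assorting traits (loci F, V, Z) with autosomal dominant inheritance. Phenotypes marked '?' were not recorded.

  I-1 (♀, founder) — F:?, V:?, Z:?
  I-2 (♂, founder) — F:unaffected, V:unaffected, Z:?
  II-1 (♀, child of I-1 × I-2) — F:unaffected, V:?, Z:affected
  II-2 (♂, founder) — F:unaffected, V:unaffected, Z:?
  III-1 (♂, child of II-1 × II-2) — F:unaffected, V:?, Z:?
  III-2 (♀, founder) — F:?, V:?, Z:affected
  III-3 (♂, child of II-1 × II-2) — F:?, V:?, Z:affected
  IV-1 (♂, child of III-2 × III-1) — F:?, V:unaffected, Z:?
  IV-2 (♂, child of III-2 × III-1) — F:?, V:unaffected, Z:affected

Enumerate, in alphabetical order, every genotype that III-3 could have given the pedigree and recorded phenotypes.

III-3 ∈ {ff Vv ZZ, ff Vv Zz, ff vv ZZ, ff vv Zz}

F/I-1 ? ·: ff|Ff
F/I-2 un ·: ff
F/II-1 un I-1×I-2: ff
F/II-2 un ·: ff
F/III-1 un II-1×II-2: ff
F/III-2 ? ·: ff|Ff|FF
F/III-3 ? II-1×II-2: ff
F/IV-1 ? III-2×III-1: ff|Ff
F/IV-2 ? III-2×III-1: ff|Ff
⇒ F over [I-1,I-2,II-1,II-2,III-1,III-2,III-3,IV-1,IV-2]: 12 consistent
V/I-1 ? ·: vv|Vv|VV
V/I-2 un ·: vv
V/II-1 ? I-1×I-2: vv|Vv
V/II-2 un ·: vv
V/III-1 ? II-1×II-2: vv|Vv
V/III-2 ? ·: vv|Vv
V/III-3 ? II-1×II-2: vv|Vv
V/IV-1 un III-2×III-1: vv
V/IV-2 un III-2×III-1: vv
⇒ V over [I-1,I-2,II-1,II-2,III-1,III-2,III-3,IV-1,IV-2]: 20 consistent
Z/I-1 ? ·: zz|Zz|ZZ
Z/I-2 ? ·: zz|Zz|ZZ
Z/II-1 aff I-1×I-2: Zz|ZZ
Z/II-2 ? ·: zz|Zz|ZZ
Z/III-1 ? II-1×II-2: zz|Zz|ZZ
Z/III-2 aff ·: Zz|ZZ
Z/III-3 aff II-1×II-2: Zz|ZZ
Z/IV-1 ? III-2×III-1: zz|Zz|ZZ
Z/IV-2 aff III-2×III-1: Zz|ZZ
⇒ Z over [I-1,I-2,II-1,II-2,III-1,III-2,III-3,IV-1,IV-2]: 733 consistent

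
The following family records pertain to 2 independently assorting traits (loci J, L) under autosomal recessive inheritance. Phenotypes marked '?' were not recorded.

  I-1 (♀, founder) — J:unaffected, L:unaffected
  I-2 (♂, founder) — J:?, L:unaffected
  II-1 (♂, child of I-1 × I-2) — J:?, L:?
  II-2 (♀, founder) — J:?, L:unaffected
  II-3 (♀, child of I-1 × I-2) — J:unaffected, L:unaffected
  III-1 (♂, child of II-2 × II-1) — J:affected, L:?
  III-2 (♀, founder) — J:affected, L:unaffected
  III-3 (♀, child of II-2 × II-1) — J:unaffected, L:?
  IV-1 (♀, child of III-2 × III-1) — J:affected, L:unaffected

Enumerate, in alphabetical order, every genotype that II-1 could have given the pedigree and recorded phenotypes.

II-1 ∈ {Jj LL, Jj Ll, Jj ll, jj LL, jj Ll, jj ll}

J/I-1 un ·: JJ|Jj
J/I-2 ? ·: JJ|Jj|jj
J/II-1 ? I-1×I-2: Jj|jj
J/II-2 ? ·: Jj|jj
J/II-3 un I-1×I-2: JJ|Jj
J/III-1 aff II-2×II-1: jj
J/III-2 aff ·: jj
J/III-3 un II-2×II-1: JJ|Jj
J/IV-1 aff III-2×III-1: jj
⇒ J over [I-1,I-2,II-1,II-2,II-3,III-1,III-2,III-3,IV-1]: 27 consistent
L/I-1 un ·: LL|Ll
L/I-2 un ·: LL|Ll
L/II-1 ? I-1×I-2: LL|Ll|ll
L/II-2 un ·: LL|Ll
L/II-3 un I-1×I-2: LL|Ll
L/III-1 ? II-2×II-1: LL|Ll|ll
L/III-2 un ·: LL|Ll
L/III-3 ? II-2×II-1: LL|Ll|ll
L/IV-1 un III-2×III-1: LL|Ll
⇒ L over [I-1,I-2,II-1,II-2,II-3,III-1,III-2,III-3,IV-1]: 397 consistent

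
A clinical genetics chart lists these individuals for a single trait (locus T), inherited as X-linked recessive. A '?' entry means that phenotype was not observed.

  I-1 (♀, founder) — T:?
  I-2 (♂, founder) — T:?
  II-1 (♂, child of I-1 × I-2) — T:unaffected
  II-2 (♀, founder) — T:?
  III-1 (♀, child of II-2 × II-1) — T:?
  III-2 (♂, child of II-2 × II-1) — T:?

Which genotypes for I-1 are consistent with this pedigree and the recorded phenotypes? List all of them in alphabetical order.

I-1 ∈ {X^TX^T, X^TX^t}

T/I-1 ? ·: X^TX^T|X^TX^t
T/I-2 ? ·: X^TY|X^tY
T/II-1 un I-1×I-2: X^TY
T/II-2 ? ·: X^TX^T|X^TX^t|X^tX^t
T/III-1 ? II-2×II-1: X^TX^T|X^TX^t
T/III-2 ? II-2×II-1: X^TY|X^tY
⇒ T over [I-1,I-2,II-1,II-2,III-1,III-2]: 24 consistent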